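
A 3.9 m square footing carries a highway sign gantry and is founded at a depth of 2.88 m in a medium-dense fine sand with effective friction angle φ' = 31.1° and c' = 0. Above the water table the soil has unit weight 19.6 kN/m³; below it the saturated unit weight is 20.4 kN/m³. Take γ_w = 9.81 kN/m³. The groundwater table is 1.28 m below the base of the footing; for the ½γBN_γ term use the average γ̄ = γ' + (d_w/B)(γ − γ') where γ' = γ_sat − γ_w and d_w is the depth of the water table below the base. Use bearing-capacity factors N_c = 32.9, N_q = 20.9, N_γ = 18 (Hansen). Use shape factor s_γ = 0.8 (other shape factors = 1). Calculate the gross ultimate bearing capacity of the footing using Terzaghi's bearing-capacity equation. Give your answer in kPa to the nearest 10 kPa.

q_ult ≈ 1560 kPa

Overburden at base level: q = 19.6 × 2.88 = 56.448 kPa.
The water table is 1.28 m below the base (< B = 3.9 m), so the ½γBN_γ term uses γ̄ = γ' + (d_w/B)(γ − γ') = 10.59 + (1.28/3.9)(19.6 − 10.59) = 13.547 kN/m³.
Surcharge term q·N_q = 56.448 × 20.9 = 1179.8 kPa; self-weight term 0.5·γ·B·N_γ·s_γ = 0.5 × 13.547 × 3.9 × 18 × 0.8 = 380.4 kPa.
q_ult = 1179.8 + 380.4 = 1560.2 kPa.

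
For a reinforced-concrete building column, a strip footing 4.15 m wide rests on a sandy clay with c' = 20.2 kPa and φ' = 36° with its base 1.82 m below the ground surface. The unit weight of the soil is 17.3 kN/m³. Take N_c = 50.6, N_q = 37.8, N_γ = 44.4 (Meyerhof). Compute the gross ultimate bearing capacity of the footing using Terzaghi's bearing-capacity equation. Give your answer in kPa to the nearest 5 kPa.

Overburden at base level: q = 17.3 × 1.82 = 31.486 kPa.
Cohesion term c·N_c = 20.2 × 50.6 = 1022.1 kPa; surcharge term q·N_q = 31.486 × 37.8 = 1190.2 kPa; self-weight term 0.5·γ·B·N_γ = 0.5 × 17.3 × 4.15 × 44.4 = 1593.8 kPa.
q_ult = 1022.1 + 1190.2 + 1593.8 = 3806.1 kPa.

q_ult ≈ 3805 kPa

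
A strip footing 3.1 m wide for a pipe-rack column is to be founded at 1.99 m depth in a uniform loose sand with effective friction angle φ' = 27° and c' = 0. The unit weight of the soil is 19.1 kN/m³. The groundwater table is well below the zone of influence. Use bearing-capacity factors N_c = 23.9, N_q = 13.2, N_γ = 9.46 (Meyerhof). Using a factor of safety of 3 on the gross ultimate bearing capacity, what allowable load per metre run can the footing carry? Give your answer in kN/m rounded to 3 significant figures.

Effective surcharge at the founding depth q = γ·D_f = 19.1 × 1.99 = 38.009 kPa.
q_ult = q·N_q + 0.5·γ·B·N_γ
     = 38.009 × 13.2 + 0.5 × 19.1 × 3.1 × 9.46
     = 501.72 + 280.06 = 781.78 kPa.
Gross allowable pressure q_all = 781.78 / 3 = 260.59 kPa.
Allowable wall load = q_all × B = 260.59 × 3.1 = 807.84 kN per metre run.

≈ 808 kN/m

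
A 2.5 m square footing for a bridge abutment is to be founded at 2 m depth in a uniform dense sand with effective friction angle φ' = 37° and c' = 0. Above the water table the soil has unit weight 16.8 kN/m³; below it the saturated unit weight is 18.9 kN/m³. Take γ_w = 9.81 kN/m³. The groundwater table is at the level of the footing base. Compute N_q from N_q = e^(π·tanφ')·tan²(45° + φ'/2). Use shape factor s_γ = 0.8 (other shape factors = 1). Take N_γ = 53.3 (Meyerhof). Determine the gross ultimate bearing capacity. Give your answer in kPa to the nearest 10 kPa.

q_ult ≈ 1930 kPa

tan37° = 0.7536, so N_q = e^(π×0.7536)·tan²(63.5°) = 10.669 × 4.023 = 42.92.
Overburden at base level: q = 16.8 × 2 = 33.6 kPa.
Below the base the soil is submerged, so the ½γBN_γ term uses γ' = 18.9 − 9.81 = 9.09 kN/m³.
Surcharge term q·N_q = 33.6 × 42.92 = 1442.1 kPa; self-weight term 0.5·γ·B·N_γ·s_γ = 0.5 × 9.09 × 2.5 × 53.3 × 0.8 = 484.5 kPa.
q_ult = 1442.1 + 484.5 = 1926.6 kPa.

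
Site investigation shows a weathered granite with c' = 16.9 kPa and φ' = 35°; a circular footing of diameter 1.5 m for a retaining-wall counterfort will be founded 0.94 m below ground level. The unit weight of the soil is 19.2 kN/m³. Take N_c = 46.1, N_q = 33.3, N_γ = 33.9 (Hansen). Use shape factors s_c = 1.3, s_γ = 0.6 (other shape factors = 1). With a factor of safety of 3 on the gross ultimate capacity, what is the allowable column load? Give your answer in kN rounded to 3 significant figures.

Effective surcharge at the founding depth q = γ·D_f = 19.2 × 0.94 = 18.048 kPa.
q_ult = c·N_c·s_c + q·N_q + 0.5·γ·B·N_γ·s_γ
     = 16.9 × 46.1 × 1.3 + 18.048 × 33.3 + 0.5 × 19.2 × 1.5 × 33.9 × 0.6
     = 1012.8 + 601 + 292.9 = 1906.7 kPa.
Gross allowable pressure q_all = 1906.7 / 3 = 635.57 kPa.
Footing area = 1.7671 m², so allowable column load = 635.57 × 1.7671 = 1123.1 kN.

P_all ≈ 1120 kN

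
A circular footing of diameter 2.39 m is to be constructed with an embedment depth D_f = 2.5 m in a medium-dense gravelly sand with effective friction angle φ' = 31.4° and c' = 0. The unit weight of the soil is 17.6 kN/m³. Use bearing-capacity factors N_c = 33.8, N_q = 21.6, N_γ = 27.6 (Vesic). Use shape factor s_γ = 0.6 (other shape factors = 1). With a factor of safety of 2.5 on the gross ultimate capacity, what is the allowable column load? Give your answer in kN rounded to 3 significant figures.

P_all ≈ 2330 kN

Effective surcharge at the founding depth q = γ·D_f = 17.6 × 2.5 = 44 kPa.
q_ult = q·N_q + 0.5·γ·B·N_γ·s_γ
     = 44 × 21.6 + 0.5 × 17.6 × 2.39 × 27.6 × 0.6
     = 950.4 + 348.29 = 1298.7 kPa.
Gross allowable pressure q_all = 1298.7 / 2.5 = 519.48 kPa.
Footing area = 4.4863 m², so allowable column load = 519.48 × 4.4863 = 2330.5 kN.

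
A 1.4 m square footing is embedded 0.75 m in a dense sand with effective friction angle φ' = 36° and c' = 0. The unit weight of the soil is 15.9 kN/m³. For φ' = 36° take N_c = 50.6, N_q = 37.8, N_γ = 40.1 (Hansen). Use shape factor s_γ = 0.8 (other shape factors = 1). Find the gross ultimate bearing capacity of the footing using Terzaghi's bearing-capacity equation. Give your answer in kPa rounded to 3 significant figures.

Overburden at base level: q = 15.9 × 0.75 = 11.925 kPa.
Surcharge term q·N_q = 11.925 × 37.8 = 450.76 kPa; self-weight term 0.5·γ·B·N_γ·s_γ = 0.5 × 15.9 × 1.4 × 40.1 × 0.8 = 357.05 kPa.
q_ult = 450.76 + 357.05 = 807.82 kPa.

q_ult ≈ 808 kPa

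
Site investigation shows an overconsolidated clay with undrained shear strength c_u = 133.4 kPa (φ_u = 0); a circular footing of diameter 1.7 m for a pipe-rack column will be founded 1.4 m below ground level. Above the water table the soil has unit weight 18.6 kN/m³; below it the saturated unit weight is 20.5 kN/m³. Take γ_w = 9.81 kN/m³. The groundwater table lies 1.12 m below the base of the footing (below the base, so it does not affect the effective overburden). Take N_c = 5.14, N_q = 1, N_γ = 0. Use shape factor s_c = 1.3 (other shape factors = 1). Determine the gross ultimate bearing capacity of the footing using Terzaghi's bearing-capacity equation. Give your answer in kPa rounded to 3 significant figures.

q_ult ≈ 917 kPa

Effective surcharge at the founding depth q = γ·D_f = 18.6 × 1.4 = 26.04 kPa.
q_ult = c·N_c·s_c + q·N_q
     = 133.4 × 5.14 × 1.3 + 26.04 × 1
     = 891.38 + 26.04 = 917.42 kPa.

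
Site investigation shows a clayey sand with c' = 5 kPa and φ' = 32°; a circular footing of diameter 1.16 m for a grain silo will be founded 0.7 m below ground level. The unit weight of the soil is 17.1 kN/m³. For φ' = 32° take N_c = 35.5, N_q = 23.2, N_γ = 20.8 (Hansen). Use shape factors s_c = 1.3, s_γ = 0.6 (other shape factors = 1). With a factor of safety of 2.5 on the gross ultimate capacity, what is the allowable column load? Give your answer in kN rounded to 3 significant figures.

P_all ≈ 267 kN

Effective surcharge at the founding depth q = γ·D_f = 17.1 × 0.7 = 11.97 kPa.
q_ult = c·N_c·s_c + q·N_q + 0.5·γ·B·N_γ·s_γ
     = 5 × 35.5 × 1.3 + 11.97 × 23.2 + 0.5 × 17.1 × 1.16 × 20.8 × 0.6
     = 230.75 + 277.7 + 123.78 = 632.23 kPa.
Gross allowable pressure q_all = 632.23 / 2.5 = 252.89 kPa.
Footing area = 1.0568 m², so allowable column load = 252.89 × 1.0568 = 267.26 kN.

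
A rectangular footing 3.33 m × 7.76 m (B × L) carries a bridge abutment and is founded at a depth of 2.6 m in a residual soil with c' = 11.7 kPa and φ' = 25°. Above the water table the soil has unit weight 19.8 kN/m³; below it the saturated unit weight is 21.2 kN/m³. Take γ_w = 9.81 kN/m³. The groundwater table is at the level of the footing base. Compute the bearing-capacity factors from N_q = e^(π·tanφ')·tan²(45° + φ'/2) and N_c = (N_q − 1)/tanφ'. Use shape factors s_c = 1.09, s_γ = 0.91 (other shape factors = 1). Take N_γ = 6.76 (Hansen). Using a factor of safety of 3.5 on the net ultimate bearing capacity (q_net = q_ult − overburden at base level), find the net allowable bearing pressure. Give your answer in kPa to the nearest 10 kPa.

N_q = e^(π·tan25°)·tan²(57.5°) = 10.66; N_c = (N_q − 1)/tanφ' = 20.72.
Overburden at base level: q = 19.8 × 2.6 = 51.48 kPa.
Below the base the soil is submerged, so the ½γBN_γ term uses γ' = 21.2 − 9.81 = 11.39 kN/m³.
Cohesion term c·N_c·s_c = 11.7 × 20.721 × 1.09 = 264.25 kPa; surcharge term q·N_q = 51.48 × 10.662 = 548.89 kPa; self-weight term 0.5·γ·B·N_γ·s_γ = 0.5 × 11.39 × 3.33 × 6.76 × 0.91 = 116.66 kPa.
q_ult = 264.25 + 548.89 + 116.66 = 929.8 kPa.
q_net = 929.8 − 51.48 = 878.32 kPa.
q_all(net) = 878.32 / 3.5 = 250.95 kPa.

q_all(net) ≈ 250 kPa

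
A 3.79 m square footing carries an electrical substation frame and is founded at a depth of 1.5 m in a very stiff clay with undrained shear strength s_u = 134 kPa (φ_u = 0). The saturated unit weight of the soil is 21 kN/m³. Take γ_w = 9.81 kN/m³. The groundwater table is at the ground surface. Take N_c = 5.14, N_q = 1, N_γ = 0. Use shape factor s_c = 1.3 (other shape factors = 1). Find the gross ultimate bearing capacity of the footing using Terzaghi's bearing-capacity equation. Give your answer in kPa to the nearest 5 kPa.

γ' = 21 − 9.81 = 11.19 kN/m³ (submerged throughout). q = 11.19 × 1.5 = 16.785 kPa.
c·N_c·s_c = 134 × 5.14 × 1.3 = 895.39 kPa
q·N_q = 16.785 × 1 = 16.785 kPa
q_ult = 895.39 + 16.785 = 912.17 kPa.

q_ult ≈ 910 kPa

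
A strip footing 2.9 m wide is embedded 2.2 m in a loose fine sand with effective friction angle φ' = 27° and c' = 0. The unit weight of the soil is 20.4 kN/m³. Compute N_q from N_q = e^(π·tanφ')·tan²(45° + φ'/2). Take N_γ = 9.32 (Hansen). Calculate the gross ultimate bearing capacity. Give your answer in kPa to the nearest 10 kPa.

tan27° = 0.5095, so N_q = e^(π×0.5095)·tan²(58.5°) = 4.957 × 2.663 = 13.2.
Overburden at base level: q = 20.4 × 2.2 = 44.88 kPa.
Surcharge term q·N_q = 44.88 × 13.199 = 592.38 kPa; self-weight term 0.5·γ·B·N_γ = 0.5 × 20.4 × 2.9 × 9.32 = 275.69 kPa.
q_ult = 592.38 + 275.69 = 868.06 kPa.

q_ult ≈ 870 kPa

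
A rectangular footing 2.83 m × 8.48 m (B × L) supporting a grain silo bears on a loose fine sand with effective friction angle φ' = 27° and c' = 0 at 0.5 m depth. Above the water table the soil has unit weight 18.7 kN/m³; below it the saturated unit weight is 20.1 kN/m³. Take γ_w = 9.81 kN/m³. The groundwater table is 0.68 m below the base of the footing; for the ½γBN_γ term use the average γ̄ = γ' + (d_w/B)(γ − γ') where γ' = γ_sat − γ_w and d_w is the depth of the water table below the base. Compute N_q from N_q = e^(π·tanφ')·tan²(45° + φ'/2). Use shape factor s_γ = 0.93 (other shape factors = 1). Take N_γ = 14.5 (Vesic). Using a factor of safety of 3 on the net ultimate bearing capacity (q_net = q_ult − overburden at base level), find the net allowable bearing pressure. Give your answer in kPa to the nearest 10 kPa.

N_q = e^(π·tan27°)·tan²(58.5°) = 13.2.
q = γ·D_f = 18.7 × 0.5 = 9.35 kPa.
γ' = 10.29 kN/m³; averaging over the depth B below the base, γ̄ = γ' + (d_w/B)(γ − γ') = 12.311 kN/m³.
q·N_q = 9.35 × 13.199 = 123.41 kPa
0.5·γ·B·N_γ·s_γ = 0.5 × 12.311 × 2.83 × 14.5 × 0.93 = 234.91 kPa
q_ult = 123.41 + 234.91 = 358.32 kPa.
q_net = 358.32 − 9.35 = 348.97 kPa.
q_all(net) = 348.97 / 3 = 116.32 kPa.

q_all(net) ≈ 120 kPa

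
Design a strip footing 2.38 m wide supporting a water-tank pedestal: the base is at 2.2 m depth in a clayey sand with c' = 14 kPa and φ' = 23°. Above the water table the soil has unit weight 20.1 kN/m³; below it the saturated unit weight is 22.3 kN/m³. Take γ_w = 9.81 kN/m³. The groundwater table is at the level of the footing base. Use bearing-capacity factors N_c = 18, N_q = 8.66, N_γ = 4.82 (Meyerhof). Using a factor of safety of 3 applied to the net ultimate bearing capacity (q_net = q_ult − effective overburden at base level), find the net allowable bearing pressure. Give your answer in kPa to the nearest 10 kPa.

Effective surcharge at the founding depth q = γ·D_f = 20.1 × 2.2 = 44.22 kPa.
The water table coincides with the base, so in the self-weight term γ → γ' = 12.49 kN/m³.
q_ult = c·N_c + q·N_q + 0.5·γ·B·N_γ
     = 14 × 18 + 44.22 × 8.66 + 0.5 × 12.49 × 2.38 × 4.82
     = 252 + 382.95 + 71.64 = 706.59 kPa.
Net ultimate: q_net = 706.59 − 44.22 = 662.37 kPa.
q_all(net) = 662.37 / 3 = 220.79 kPa.

q_all(net) ≈ 220 kPa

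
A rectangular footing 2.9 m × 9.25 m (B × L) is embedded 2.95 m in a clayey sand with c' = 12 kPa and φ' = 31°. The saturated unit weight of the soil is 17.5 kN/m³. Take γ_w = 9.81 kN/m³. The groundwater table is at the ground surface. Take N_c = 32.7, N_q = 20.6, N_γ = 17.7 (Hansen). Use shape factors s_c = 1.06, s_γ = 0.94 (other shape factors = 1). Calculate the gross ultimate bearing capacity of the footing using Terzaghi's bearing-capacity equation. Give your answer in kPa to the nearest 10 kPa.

q_ult ≈ 1070 kPa

With the water table at the surface the whole profile is submerged: γ' = 17.5 − 9.81 = 7.69 kN/m³, so q = γ'·D_f = 22.686 kPa; the same γ' applies in the ½γBN_γ term.
q_ult = c·N_c·s_c + q·N_q + 0.5·γ·B·N_γ·s_γ
     = 12 × 32.7 × 1.06 + 22.686 × 20.6 + 0.5 × 7.69 × 2.9 × 17.7 × 0.94
     = 415.94 + 467.32 + 185.52 = 1068.8 kPa.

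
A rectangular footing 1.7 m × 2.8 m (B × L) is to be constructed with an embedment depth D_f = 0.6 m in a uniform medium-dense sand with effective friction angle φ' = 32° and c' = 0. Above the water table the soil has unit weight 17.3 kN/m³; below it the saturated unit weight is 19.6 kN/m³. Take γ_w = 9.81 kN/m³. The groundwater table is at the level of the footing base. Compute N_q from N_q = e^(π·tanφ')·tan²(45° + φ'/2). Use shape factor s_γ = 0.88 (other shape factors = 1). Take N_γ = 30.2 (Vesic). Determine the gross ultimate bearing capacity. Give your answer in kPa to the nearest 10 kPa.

tan32° = 0.6249, so N_q = e^(π×0.6249)·tan²(61°) = 7.121 × 3.255 = 23.18.
q = γ·D_f = 17.3 × 0.6 = 10.38 kPa.
For the ½γBN_γ term take γ' = 19.6 − 9.81 = 9.79 kN/m³ (soil below base is submerged).
q·N_q = 10.38 × 23.177 = 240.57 kPa
0.5·γ·B·N_γ·s_γ = 0.5 × 9.79 × 1.7 × 30.2 × 0.88 = 221.15 kPa
q_ult = 240.57 + 221.15 = 461.73 kPa.

q_ult ≈ 460 kPa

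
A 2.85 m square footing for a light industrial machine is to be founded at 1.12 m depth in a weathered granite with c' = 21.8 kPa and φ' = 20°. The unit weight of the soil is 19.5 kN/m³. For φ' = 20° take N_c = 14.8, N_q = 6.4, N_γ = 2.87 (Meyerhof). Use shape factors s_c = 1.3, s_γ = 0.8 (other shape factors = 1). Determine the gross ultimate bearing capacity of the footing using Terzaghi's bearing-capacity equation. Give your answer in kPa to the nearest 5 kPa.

q_ult ≈ 625 kPa

Overburden at base level: q = 19.5 × 1.12 = 21.84 kPa.
Cohesion term c·N_c·s_c = 21.8 × 14.8 × 1.3 = 419.43 kPa; surcharge term q·N_q = 21.84 × 6.4 = 139.78 kPa; self-weight term 0.5·γ·B·N_γ·s_γ = 0.5 × 19.5 × 2.85 × 2.87 × 0.8 = 63.8 kPa.
q_ult = 419.43 + 139.78 + 63.8 = 623.01 kPa.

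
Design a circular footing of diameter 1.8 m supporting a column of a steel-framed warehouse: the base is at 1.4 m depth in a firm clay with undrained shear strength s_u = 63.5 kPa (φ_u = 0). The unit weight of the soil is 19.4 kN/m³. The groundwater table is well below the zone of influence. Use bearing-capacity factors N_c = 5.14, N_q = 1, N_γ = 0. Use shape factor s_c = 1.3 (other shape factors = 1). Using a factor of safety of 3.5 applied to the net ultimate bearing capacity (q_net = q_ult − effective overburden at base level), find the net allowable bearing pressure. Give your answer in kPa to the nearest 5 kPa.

q = γ·D_f = 19.4 × 1.4 = 27.16 kPa.
c·N_c·s_c = 63.5 × 5.14 × 1.3 = 424.31 kPa
q·N_q = 27.16 × 1 = 27.16 kPa
q_ult = 424.31 + 27.16 = 451.47 kPa.
Net ultimate: q_net = 451.47 − 27.16 = 424.31 kPa.
q_all(net) = 424.31 / 3.5 = 121.23 kPa.

q_all(net) ≈ 120 kPa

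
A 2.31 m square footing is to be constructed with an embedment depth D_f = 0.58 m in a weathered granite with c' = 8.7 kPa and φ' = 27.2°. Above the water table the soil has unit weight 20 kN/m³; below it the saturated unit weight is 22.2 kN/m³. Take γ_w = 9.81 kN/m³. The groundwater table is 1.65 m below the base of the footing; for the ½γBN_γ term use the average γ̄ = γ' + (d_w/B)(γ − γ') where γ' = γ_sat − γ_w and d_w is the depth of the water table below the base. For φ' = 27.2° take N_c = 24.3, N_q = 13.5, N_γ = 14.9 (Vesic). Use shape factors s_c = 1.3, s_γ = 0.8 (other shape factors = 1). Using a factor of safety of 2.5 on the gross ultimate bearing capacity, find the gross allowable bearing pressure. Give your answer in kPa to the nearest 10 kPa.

Overburden at base level: q = 20 × 0.58 = 11.6 kPa.
The water table is 1.65 m below the base (< B = 2.31 m), so the ½γBN_γ term uses γ̄ = γ' + (d_w/B)(γ − γ') = 12.39 + (1.65/2.31)(20 − 12.39) = 17.826 kN/m³.
Cohesion term c·N_c·s_c = 8.7 × 24.3 × 1.3 = 274.83 kPa; surcharge term q·N_q = 11.6 × 13.5 = 156.6 kPa; self-weight term 0.5·γ·B·N_γ·s_γ = 0.5 × 17.826 × 2.31 × 14.9 × 0.8 = 245.42 kPa.
q_ult = 274.83 + 156.6 + 245.42 = 676.85 kPa.
q_all = 676.85 / 2.5 = 270.74 kPa.

q_all ≈ 270 kPa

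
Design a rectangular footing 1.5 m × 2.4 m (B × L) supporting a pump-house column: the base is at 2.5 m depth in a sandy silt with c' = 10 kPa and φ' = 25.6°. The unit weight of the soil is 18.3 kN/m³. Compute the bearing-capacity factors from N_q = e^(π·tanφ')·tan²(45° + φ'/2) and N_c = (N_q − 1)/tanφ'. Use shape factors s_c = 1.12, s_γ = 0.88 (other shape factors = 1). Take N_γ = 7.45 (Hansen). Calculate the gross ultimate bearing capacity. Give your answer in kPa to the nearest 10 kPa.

tan25.6° = 0.4791, so N_q = e^(π×0.4791)·tan²(57.8°) = 4.505 × 2.522 = 11.36.
N_c = (11.36 − 1)/tan25.6° = 21.62.
q = γ·D_f = 18.3 × 2.5 = 45.75 kPa.
c·N_c·s_c = 10 × 21.623 × 1.12 = 242.18 kPa
q·N_q = 45.75 × 11.36 = 519.73 kPa
0.5·γ·B·N_γ·s_γ = 0.5 × 18.3 × 1.5 × 7.45 × 0.88 = 89.981 kPa
q_ult = 242.18 + 519.73 + 89.981 = 851.89 kPa.

q_ult ≈ 850 kPa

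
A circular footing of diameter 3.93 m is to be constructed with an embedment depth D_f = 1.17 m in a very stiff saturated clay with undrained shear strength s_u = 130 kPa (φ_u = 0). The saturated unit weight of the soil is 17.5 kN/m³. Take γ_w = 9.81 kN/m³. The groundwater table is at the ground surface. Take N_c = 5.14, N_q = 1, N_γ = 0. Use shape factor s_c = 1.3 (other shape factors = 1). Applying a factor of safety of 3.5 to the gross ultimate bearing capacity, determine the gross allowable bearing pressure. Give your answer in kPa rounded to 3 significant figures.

q_all ≈ 251 kPa

γ' = 17.5 − 9.81 = 7.69 kN/m³ (submerged throughout). q = 7.69 × 1.17 = 8.9973 kPa.
c·N_c·s_c = 130 × 5.14 × 1.3 = 868.66 kPa
q·N_q = 8.9973 × 1 = 8.9973 kPa
q_ult = 868.66 + 8.9973 = 877.66 kPa.
q_all = q_ult / FS = 877.66 / 3.5 = 250.76 kPa.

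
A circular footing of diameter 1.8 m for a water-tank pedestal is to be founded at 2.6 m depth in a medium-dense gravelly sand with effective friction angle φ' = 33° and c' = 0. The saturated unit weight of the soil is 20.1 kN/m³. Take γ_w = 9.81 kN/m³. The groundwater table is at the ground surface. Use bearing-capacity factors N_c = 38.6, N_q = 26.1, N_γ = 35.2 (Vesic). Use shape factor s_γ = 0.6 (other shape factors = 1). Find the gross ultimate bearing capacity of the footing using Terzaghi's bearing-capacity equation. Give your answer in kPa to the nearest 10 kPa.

q_ult ≈ 890 kPa

With the water table at the surface the whole profile is submerged: γ' = 20.1 − 9.81 = 10.29 kN/m³, so q = γ'·D_f = 26.754 kPa; the same γ' applies in the ½γBN_γ term.
q_ult = q·N_q + 0.5·γ·B·N_γ·s_γ
     = 26.754 × 26.1 + 0.5 × 10.29 × 1.8 × 35.2 × 0.6
     = 698.28 + 195.59 = 893.87 kPa.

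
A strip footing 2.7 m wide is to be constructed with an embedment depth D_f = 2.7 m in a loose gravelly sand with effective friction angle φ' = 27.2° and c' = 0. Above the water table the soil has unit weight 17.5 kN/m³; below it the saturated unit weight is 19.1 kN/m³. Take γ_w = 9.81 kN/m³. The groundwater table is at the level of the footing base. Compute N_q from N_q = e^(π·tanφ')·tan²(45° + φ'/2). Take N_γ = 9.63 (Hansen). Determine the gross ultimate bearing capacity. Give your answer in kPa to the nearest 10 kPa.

q_ult ≈ 760 kPa

tan27.2° = 0.5139, so N_q = e^(π×0.5139)·tan²(58.6°) = 5.026 × 2.684 = 13.49.
Overburden at base level: q = 17.5 × 2.7 = 47.25 kPa.
Below the base the soil is submerged, so the ½γBN_γ term uses γ' = 19.1 − 9.81 = 9.29 kN/m³.
Surcharge term q·N_q = 47.25 × 13.488 = 637.33 kPa; self-weight term 0.5·γ·B·N_γ = 0.5 × 9.29 × 2.7 × 9.63 = 120.77 kPa.
q_ult = 637.33 + 120.77 = 758.1 kPa.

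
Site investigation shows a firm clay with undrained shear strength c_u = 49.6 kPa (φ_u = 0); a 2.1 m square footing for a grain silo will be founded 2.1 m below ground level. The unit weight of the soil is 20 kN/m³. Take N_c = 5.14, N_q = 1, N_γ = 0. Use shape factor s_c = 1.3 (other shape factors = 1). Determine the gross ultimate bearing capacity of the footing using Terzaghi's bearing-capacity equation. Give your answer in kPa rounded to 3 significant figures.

Effective surcharge at the founding depth q = γ·D_f = 20 × 2.1 = 42 kPa.
q_ult = c·N_c·s_c + q·N_q
     = 49.6 × 5.14 × 1.3 + 42 × 1
     = 331.43 + 42 = 373.43 kPa.

q_ult ≈ 373 kPa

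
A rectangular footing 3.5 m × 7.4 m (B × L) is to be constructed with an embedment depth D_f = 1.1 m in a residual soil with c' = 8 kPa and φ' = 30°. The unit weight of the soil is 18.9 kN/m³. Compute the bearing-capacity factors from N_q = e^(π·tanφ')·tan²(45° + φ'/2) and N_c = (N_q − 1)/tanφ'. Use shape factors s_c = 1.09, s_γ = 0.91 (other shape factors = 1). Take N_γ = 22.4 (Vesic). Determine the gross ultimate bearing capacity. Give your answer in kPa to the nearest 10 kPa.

tan30° = 0.5774, so N_q = e^(π×0.5774)·tan²(60°) = 6.134 × 3.0 = 18.4.
N_c = (18.4 − 1)/tan30° = 30.14.
q = γ·D_f = 18.9 × 1.1 = 20.79 kPa.
c·N_c·s_c = 8 × 30.14 × 1.09 = 262.82 kPa
q·N_q = 20.79 × 18.401 = 382.56 kPa
0.5·γ·B·N_γ·s_γ = 0.5 × 18.9 × 3.5 × 22.4 × 0.91 = 674.2 kPa
q_ult = 262.82 + 382.56 + 674.2 = 1319.6 kPa.

q_ult ≈ 1320 kPa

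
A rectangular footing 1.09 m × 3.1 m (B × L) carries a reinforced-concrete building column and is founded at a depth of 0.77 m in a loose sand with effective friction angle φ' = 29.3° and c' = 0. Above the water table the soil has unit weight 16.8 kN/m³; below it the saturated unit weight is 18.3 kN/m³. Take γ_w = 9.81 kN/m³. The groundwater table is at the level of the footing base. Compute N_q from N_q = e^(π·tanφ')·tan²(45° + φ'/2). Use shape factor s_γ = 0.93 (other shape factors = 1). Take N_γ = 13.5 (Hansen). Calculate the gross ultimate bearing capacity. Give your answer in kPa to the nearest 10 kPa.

tan29.3° = 0.5612, so N_q = e^(π×0.5612)·tan²(59.65°) = 5.83 × 2.917 = 17.
Overburden at base level: q = 16.8 × 0.77 = 12.936 kPa.
Below the base the soil is submerged, so the ½γBN_γ term uses γ' = 18.3 − 9.81 = 8.49 kN/m³.
Surcharge term q·N_q = 12.936 × 17.004 = 219.97 kPa; self-weight term 0.5·γ·B·N_γ·s_γ = 0.5 × 8.49 × 1.09 × 13.5 × 0.93 = 58.093 kPa.
q_ult = 219.97 + 58.093 = 278.06 kPa.

q_ult ≈ 280 kPa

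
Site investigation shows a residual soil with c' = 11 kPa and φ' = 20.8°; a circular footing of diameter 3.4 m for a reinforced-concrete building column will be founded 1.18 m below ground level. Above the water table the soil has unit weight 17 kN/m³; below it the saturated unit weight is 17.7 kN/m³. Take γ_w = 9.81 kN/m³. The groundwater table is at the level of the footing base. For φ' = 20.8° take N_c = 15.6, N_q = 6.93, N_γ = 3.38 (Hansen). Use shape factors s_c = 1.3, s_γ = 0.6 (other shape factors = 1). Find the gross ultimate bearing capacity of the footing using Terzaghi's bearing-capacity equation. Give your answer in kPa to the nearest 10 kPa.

q_ult ≈ 390 kPa

Overburden at base level: q = 17 × 1.18 = 20.06 kPa.
Below the base the soil is submerged, so the ½γBN_γ term uses γ' = 17.7 − 9.81 = 7.89 kN/m³.
Cohesion term c·N_c·s_c = 11 × 15.6 × 1.3 = 223.08 kPa; surcharge term q·N_q = 20.06 × 6.93 = 139.02 kPa; self-weight term 0.5·γ·B·N_γ·s_γ = 0.5 × 7.89 × 3.4 × 3.38 × 0.6 = 27.202 kPa.
q_ult = 223.08 + 139.02 + 27.202 = 389.3 kPa.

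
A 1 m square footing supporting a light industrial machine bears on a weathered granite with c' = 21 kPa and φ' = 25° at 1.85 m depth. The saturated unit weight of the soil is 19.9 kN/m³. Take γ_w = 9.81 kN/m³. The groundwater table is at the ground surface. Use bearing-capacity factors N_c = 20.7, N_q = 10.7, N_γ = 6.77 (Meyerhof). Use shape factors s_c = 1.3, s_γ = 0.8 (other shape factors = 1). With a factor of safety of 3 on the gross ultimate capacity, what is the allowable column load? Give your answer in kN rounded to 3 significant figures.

P_all ≈ 264 kN

Water table at ground surface, so effective unit weight γ' = 19.9 − 9.81 = 10.09 kN/m³ is used throughout; overburden q = 10.09 × 1.85 = 18.666 kPa; the same γ' applies in the ½γBN_γ term.
Cohesion term c·N_c·s_c = 21 × 20.7 × 1.3 = 565.11 kPa; surcharge term q·N_q = 18.666 × 10.7 = 199.73 kPa; self-weight term 0.5·γ·B·N_γ·s_γ = 0.5 × 10.09 × 1 × 6.77 × 0.8 = 27.324 kPa.
q_ult = 565.11 + 199.73 + 27.324 = 792.17 kPa.
Gross allowable pressure q_all = 792.17 / 3 = 264.06 kPa.
Footing area = 1 m², so allowable column load = 264.06 × 1 = 264.06 kN.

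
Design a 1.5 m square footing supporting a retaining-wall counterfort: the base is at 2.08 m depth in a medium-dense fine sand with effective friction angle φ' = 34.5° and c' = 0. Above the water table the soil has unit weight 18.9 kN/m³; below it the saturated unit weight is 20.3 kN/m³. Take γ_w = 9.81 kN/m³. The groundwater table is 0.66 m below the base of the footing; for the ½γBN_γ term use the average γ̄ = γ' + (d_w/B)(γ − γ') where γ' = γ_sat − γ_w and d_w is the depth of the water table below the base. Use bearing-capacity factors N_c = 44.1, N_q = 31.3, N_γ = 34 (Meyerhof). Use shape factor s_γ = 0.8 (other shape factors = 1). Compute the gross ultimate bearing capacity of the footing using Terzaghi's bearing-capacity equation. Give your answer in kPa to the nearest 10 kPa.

q_ult ≈ 1520 kPa

q = γ·D_f = 18.9 × 2.08 = 39.312 kPa.
γ' = 10.49 kN/m³; averaging over the depth B below the base, γ̄ = γ' + (d_w/B)(γ − γ') = 14.19 kN/m³.
q·N_q = 39.312 × 31.3 = 1230.5 kPa
0.5·γ·B·N_γ·s_γ = 0.5 × 14.19 × 1.5 × 34 × 0.8 = 289.48 kPa
q_ult = 1230.5 + 289.48 = 1519.9 kPa.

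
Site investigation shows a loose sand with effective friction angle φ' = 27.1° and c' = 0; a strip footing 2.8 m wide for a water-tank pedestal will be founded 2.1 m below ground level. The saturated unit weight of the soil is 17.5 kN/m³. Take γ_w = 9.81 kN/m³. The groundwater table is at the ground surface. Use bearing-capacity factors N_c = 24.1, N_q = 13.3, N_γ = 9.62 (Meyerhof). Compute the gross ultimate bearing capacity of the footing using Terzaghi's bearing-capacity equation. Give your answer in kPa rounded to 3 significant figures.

q_ult ≈ 318 kPa

Water table at ground surface, so effective unit weight γ' = 17.5 − 9.81 = 7.69 kN/m³ is used throughout; overburden q = 7.69 × 2.1 = 16.149 kPa; the same γ' applies in the ½γBN_γ term.
Surcharge term q·N_q = 16.149 × 13.3 = 214.78 kPa; self-weight term 0.5·γ·B·N_γ = 0.5 × 7.69 × 2.8 × 9.62 = 103.57 kPa.
q_ult = 214.78 + 103.57 = 318.35 kPa.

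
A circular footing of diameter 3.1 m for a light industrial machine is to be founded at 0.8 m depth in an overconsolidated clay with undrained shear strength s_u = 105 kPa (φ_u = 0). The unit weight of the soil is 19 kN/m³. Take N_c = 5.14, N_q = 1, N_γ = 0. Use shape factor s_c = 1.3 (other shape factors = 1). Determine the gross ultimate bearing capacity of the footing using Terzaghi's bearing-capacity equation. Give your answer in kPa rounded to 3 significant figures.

q_ult ≈ 717 kPa

Overburden at base level: q = 19 × 0.8 = 15.2 kPa.
Cohesion term c·N_c·s_c = 105 × 5.14 × 1.3 = 701.61 kPa; surcharge term q·N_q = 15.2 × 1 = 15.2 kPa.
q_ult = 701.61 + 15.2 = 716.81 kPa.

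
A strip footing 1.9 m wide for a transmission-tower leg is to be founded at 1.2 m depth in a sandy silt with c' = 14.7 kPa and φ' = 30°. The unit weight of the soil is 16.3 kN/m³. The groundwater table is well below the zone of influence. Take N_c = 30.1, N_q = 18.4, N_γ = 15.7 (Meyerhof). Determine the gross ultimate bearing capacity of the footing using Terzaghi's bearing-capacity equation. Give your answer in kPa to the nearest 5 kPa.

q_ult ≈ 1045 kPa

Overburden at base level: q = 16.3 × 1.2 = 19.56 kPa.
Cohesion term c·N_c = 14.7 × 30.1 = 442.47 kPa; surcharge term q·N_q = 19.56 × 18.4 = 359.9 kPa; self-weight term 0.5·γ·B·N_γ = 0.5 × 16.3 × 1.9 × 15.7 = 243.11 kPa.
q_ult = 442.47 + 359.9 + 243.11 = 1045.5 kPa.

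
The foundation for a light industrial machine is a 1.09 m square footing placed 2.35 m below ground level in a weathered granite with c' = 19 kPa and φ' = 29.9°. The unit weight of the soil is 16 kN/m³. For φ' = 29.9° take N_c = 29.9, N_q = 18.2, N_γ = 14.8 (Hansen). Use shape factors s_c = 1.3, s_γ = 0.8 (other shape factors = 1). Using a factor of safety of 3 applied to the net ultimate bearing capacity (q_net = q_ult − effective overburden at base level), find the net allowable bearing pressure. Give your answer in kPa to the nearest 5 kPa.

q_all(net) ≈ 495 kPa

q = γ·D_f = 16 × 2.35 = 37.6 kPa.
c·N_c·s_c = 19 × 29.9 × 1.3 = 738.53 kPa
q·N_q = 37.6 × 18.2 = 684.32 kPa
0.5·γ·B·N_γ·s_γ = 0.5 × 16 × 1.09 × 14.8 × 0.8 = 103.24 kPa
q_ult = 738.53 + 684.32 + 103.24 = 1526.1 kPa.
Net ultimate: q_net = 1526.1 − 37.6 = 1488.5 kPa.
q_all(net) = 1488.5 / 3 = 496.16 kPa.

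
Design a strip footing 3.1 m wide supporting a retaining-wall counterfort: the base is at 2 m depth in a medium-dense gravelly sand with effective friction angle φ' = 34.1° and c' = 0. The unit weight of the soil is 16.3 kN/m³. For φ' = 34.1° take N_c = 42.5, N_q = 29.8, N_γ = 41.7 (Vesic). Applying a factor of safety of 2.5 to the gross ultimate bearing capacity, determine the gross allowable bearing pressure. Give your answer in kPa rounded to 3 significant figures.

q_all ≈ 810 kPa

q = γ·D_f = 16.3 × 2 = 32.6 kPa.
q·N_q = 32.6 × 29.8 = 971.48 kPa
0.5·γ·B·N_γ = 0.5 × 16.3 × 3.1 × 41.7 = 1053.6 kPa
q_ult = 971.48 + 1053.6 = 2025 kPa.
q_all = q_ult / FS = 2025 / 2.5 = 810.01 kPa.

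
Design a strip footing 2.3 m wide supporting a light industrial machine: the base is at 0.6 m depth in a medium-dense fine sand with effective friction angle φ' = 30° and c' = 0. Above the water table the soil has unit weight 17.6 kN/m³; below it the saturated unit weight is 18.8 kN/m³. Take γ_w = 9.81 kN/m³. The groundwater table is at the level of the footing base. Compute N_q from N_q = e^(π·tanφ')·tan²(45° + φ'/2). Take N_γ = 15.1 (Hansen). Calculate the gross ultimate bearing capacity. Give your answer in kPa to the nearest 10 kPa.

q_ult ≈ 350 kPa

tan30° = 0.5774, so N_q = e^(π×0.5774)·tan²(60°) = 6.134 × 3.0 = 18.4.
Overburden at base level: q = 17.6 × 0.6 = 10.56 kPa.
Below the base the soil is submerged, so the ½γBN_γ term uses γ' = 18.8 − 9.81 = 8.99 kN/m³.
Surcharge term q·N_q = 10.56 × 18.401 = 194.32 kPa; self-weight term 0.5·γ·B·N_γ = 0.5 × 8.99 × 2.3 × 15.1 = 156.11 kPa.
q_ult = 194.32 + 156.11 = 350.43 kPa.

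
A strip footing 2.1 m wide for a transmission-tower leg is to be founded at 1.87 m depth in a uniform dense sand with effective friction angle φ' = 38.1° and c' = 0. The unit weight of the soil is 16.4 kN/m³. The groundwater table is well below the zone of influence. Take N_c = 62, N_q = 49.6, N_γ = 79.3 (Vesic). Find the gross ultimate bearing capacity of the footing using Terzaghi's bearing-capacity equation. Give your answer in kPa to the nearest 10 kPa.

Overburden at base level: q = 16.4 × 1.87 = 30.668 kPa.
Surcharge term q·N_q = 30.668 × 49.6 = 1521.1 kPa; self-weight term 0.5·γ·B·N_γ = 0.5 × 16.4 × 2.1 × 79.3 = 1365.5 kPa.
q_ult = 1521.1 + 1365.5 = 2886.7 kPa.

q_ult ≈ 2890 kPa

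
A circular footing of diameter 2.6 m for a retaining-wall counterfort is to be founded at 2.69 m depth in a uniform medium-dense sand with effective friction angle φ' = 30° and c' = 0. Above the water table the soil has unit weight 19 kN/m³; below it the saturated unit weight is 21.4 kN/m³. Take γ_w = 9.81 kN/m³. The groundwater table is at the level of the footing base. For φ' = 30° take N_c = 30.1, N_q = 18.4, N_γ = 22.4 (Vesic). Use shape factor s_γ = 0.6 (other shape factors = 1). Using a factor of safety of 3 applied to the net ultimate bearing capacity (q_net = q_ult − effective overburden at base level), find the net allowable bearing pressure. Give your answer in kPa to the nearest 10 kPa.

q_all(net) ≈ 360 kPa

Effective surcharge at the founding depth q = γ·D_f = 19 × 2.69 = 51.11 kPa.
The water table coincides with the base, so in the self-weight term γ → γ' = 11.59 kN/m³.
q_ult = q·N_q + 0.5·γ·B·N_γ·s_γ
     = 51.11 × 18.4 + 0.5 × 11.59 × 2.6 × 22.4 × 0.6
     = 940.42 + 202.5 = 1142.9 kPa.
Net ultimate: q_net = 1142.9 − 51.11 = 1091.8 kPa.
q_all(net) = 1091.8 / 3 = 363.94 kPa.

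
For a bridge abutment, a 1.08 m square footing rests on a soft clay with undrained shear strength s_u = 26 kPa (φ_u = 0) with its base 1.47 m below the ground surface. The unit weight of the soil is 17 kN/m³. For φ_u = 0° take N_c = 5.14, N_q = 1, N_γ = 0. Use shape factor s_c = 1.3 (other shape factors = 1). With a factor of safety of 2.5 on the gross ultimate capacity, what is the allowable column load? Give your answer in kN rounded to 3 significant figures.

P_all ≈ 92.7 kN

Overburden at base level: q = 17 × 1.47 = 24.99 kPa.
Cohesion term c·N_c·s_c = 26 × 5.14 × 1.3 = 173.73 kPa; surcharge term q·N_q = 24.99 × 1 = 24.99 kPa.
q_ult = 173.73 + 24.99 = 198.72 kPa.
Gross allowable pressure q_all = 198.72 / 2.5 = 79.489 kPa.
Footing area = 1.1664 m², so allowable column load = 79.489 × 1.1664 = 92.716 kN.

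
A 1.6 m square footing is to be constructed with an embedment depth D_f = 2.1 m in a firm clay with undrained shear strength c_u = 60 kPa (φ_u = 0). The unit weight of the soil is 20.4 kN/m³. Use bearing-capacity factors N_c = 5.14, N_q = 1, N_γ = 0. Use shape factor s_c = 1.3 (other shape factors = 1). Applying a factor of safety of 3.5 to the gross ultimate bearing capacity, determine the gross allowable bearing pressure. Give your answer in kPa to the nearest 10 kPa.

q = γ·D_f = 20.4 × 2.1 = 42.84 kPa.
c·N_c·s_c = 60 × 5.14 × 1.3 = 400.92 kPa
q·N_q = 42.84 × 1 = 42.84 kPa
q_ult = 400.92 + 42.84 = 443.76 kPa.
q_all = q_ult / FS = 443.76 / 3.5 = 126.79 kPa.

q_all ≈ 130 kPa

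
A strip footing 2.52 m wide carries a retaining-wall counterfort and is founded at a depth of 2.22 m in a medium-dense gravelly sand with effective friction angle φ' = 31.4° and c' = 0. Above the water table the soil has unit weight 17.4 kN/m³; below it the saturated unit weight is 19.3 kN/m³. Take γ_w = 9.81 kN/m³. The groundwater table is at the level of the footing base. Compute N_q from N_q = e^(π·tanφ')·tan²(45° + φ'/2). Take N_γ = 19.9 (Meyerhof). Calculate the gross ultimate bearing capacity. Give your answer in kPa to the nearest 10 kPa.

q_ult ≈ 1070 kPa

tan31.4° = 0.6104, so N_q = e^(π×0.6104)·tan²(60.7°) = 6.805 × 3.175 = 21.61.
Overburden at base level: q = 17.4 × 2.22 = 38.628 kPa.
Below the base the soil is submerged, so the ½γBN_γ term uses γ' = 19.3 − 9.81 = 9.49 kN/m³.
Surcharge term q·N_q = 38.628 × 21.608 = 834.69 kPa; self-weight term 0.5·γ·B·N_γ = 0.5 × 9.49 × 2.52 × 19.9 = 237.95 kPa.
q_ult = 834.69 + 237.95 = 1072.6 kPa.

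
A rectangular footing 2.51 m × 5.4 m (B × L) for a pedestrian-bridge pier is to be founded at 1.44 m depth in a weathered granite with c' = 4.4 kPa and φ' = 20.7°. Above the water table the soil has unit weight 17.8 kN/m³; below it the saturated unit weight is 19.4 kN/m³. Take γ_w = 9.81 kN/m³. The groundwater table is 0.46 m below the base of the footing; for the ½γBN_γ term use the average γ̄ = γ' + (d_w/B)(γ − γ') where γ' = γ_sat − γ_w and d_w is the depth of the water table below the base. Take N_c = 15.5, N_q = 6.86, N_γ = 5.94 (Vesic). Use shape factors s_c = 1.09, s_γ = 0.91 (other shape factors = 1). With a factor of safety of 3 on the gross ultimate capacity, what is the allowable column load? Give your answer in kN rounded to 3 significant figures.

P_all ≈ 1470 kN

q = γ·D_f = 17.8 × 1.44 = 25.632 kPa.
γ' = 9.59 kN/m³; averaging over the depth B below the base, γ̄ = γ' + (d_w/B)(γ − γ') = 11.095 kN/m³.
c·N_c·s_c = 4.4 × 15.5 × 1.09 = 74.338 kPa
q·N_q = 25.632 × 6.86 = 175.84 kPa
0.5·γ·B·N_γ·s_γ = 0.5 × 11.095 × 2.51 × 5.94 × 0.91 = 75.263 kPa
q_ult = 74.338 + 175.84 + 75.263 = 325.44 kPa.
Gross allowable pressure q_all = 325.44 / 3 = 108.48 kPa.
Footing area = 13.554 m², so allowable column load = 108.48 × 13.554 = 1470.3 kN.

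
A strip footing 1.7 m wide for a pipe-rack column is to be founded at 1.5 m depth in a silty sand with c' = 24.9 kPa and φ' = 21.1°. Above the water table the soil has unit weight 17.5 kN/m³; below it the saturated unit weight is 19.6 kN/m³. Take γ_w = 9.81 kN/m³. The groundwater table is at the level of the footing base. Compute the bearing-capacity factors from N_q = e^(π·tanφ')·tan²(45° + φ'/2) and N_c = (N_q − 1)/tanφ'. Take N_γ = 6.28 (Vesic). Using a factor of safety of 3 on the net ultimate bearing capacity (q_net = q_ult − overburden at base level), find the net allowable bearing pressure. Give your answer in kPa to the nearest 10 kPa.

q_all(net) ≈ 200 kPa

N_q = e^(π·tan21.1°)·tan²(55.55°) = 7.14; N_c = (N_q − 1)/tanφ' = 15.92.
Overburden at base level: q = 17.5 × 1.5 = 26.25 kPa.
Below the base the soil is submerged, so the ½γBN_γ term uses γ' = 19.6 − 9.81 = 9.79 kN/m³.
Cohesion term c·N_c = 24.9 × 15.918 = 396.35 kPa; surcharge term q·N_q = 26.25 × 7.1421 = 187.48 kPa; self-weight term 0.5·γ·B·N_γ = 0.5 × 9.79 × 1.7 × 6.28 = 52.259 kPa.
q_ult = 396.35 + 187.48 + 52.259 = 636.09 kPa.
q_net = 636.09 − 26.25 = 609.84 kPa.
q_all(net) = 609.84 / 3 = 203.28 kPa.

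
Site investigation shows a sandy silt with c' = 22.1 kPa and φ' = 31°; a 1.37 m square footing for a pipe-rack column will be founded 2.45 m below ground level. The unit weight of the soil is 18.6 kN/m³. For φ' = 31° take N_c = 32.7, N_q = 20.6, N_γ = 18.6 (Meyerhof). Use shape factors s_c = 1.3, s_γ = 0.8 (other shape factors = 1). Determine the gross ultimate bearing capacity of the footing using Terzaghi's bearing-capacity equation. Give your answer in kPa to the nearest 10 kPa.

q = γ·D_f = 18.6 × 2.45 = 45.57 kPa.
c·N_c·s_c = 22.1 × 32.7 × 1.3 = 939.47 kPa
q·N_q = 45.57 × 20.6 = 938.74 kPa
0.5·γ·B·N_γ·s_γ = 0.5 × 18.6 × 1.37 × 18.6 × 0.8 = 189.59 kPa
q_ult = 939.47 + 938.74 + 189.59 = 2067.8 kPa.

q_ult ≈ 2070 kPa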